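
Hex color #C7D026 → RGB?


Hex: #C7D026
R = C7₁₆ = 199
G = D0₁₆ = 208
B = 26₁₆ = 38
= RGB(199, 208, 38)


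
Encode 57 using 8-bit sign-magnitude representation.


Sign bit: 0 (positive)
Magnitude: 57 = 0111001
= 00111001


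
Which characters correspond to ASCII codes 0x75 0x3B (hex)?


Codes (hex): 0x75 0x3B
Per-code ASCII lookup:
  0x75 = 117  (range 97-122: lowercase, 117 - 97 = 20) → 'u'
  0x3B = 59  (special character) → ';'
= 'u;'


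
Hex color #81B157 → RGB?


Hex: #81B157
R = 81₁₆ = 129
G = B1₁₆ = 177
B = 57₁₆ = 87
= RGB(129, 177, 87)


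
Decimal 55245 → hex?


Divide by 16 repeatedly:
55245 ÷ 16 = 3452 remainder 13 (D)
3452 ÷ 16 = 215 remainder 12 (C)
215 ÷ 16 = 13 remainder 7 (7)
13 ÷ 16 = 0 remainder 13 (D)
Reading remainders bottom-up:
= 0xD7CD


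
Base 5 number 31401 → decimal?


Positional values (base 5):
  1 × 5^0 = 1 × 1 = 1
  0 × 5^1 = 0 × 5 = 0
  4 × 5^2 = 4 × 25 = 100
  1 × 5^3 = 1 × 125 = 125
  3 × 5^4 = 3 × 625 = 1875
Sum = 1 + 0 + 100 + 125 + 1875
= 2101


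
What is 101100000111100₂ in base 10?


Positional values:
Bit 2: 1 × 2^2 = 4
Bit 3: 1 × 2^3 = 8
Bit 4: 1 × 2^4 = 16
Bit 5: 1 × 2^5 = 32
Bit 11: 1 × 2^11 = 2048
Bit 12: 1 × 2^12 = 4096
Bit 14: 1 × 2^14 = 16384
Sum = 4 + 8 + 16 + 32 + 2048 + 4096 + 16384
= 22588


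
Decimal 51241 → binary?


Divide by 2 repeatedly:
51241 ÷ 2 = 25620 remainder 1
25620 ÷ 2 = 12810 remainder 0
12810 ÷ 2 = 6405 remainder 0
6405 ÷ 2 = 3202 remainder 1
3202 ÷ 2 = 1601 remainder 0
1601 ÷ 2 = 800 remainder 1
800 ÷ 2 = 400 remainder 0
400 ÷ 2 = 200 remainder 0
200 ÷ 2 = 100 remainder 0
100 ÷ 2 = 50 remainder 0
50 ÷ 2 = 25 remainder 0
25 ÷ 2 = 12 remainder 1
12 ÷ 2 = 6 remainder 0
6 ÷ 2 = 3 remainder 0
3 ÷ 2 = 1 remainder 1
1 ÷ 2 = 0 remainder 1
Reading remainders bottom-up:
= 1100100000101001


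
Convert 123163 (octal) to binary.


Each octal digit → 3 binary bits:
  1 = 001
  2 = 010
  3 = 011
  1 = 001
  6 = 110
  3 = 011
Concatenate: 001 010 011 001 110 011
= 001010011001110011


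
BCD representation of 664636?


Each digit → 4-bit binary:
  6 → 0110
  6 → 0110
  4 → 0100
  6 → 0110
  3 → 0011
  6 → 0110
= 0110 0110 0100 0110 0011 0110


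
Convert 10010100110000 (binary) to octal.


Group into 3-bit groups: 010010100110000
  010 = 2
  010 = 2
  100 = 4
  110 = 6
  000 = 0
= 0o22460


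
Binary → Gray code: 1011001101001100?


Binary: 1011001101001100
Gray code: G = B XOR (B >> 1)
B >> 1 = 0101100110100110
1011001101001100 XOR 0101100110100110:
  1 XOR 0 = 1
  0 XOR 1 = 1
  1 XOR 0 = 1
  1 XOR 1 = 0
  0 XOR 1 = 1
  0 XOR 0 = 0
  1 XOR 0 = 1
  1 XOR 1 = 0
  0 XOR 1 = 1
  1 XOR 0 = 1
  0 XOR 1 = 1
  0 XOR 0 = 0
  1 XOR 0 = 1
  1 XOR 1 = 0
  0 XOR 1 = 1
  0 XOR 0 = 0
= 1110101011101010


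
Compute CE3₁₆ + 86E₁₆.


Align and add column by column (LSB to MSB, each column mod 16 with carry):
  0CE3
+ 086E
  ----
  col 0: 3(3) + E(14) + 0 (carry in) = 17 → 1(1), carry out 1
  col 1: E(14) + 6(6) + 1 (carry in) = 21 → 5(5), carry out 1
  col 2: C(12) + 8(8) + 1 (carry in) = 21 → 5(5), carry out 1
  col 3: 0(0) + 0(0) + 1 (carry in) = 1 → 1(1), carry out 0
Reading digits MSB→LSB: 1551
Strip leading zeros: 1551
= 0x1551


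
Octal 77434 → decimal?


Positional values:
Position 0: 4 × 8^0 = 4
Position 1: 3 × 8^1 = 24
Position 2: 4 × 8^2 = 256
Position 3: 7 × 8^3 = 3584
Position 4: 7 × 8^4 = 28672
Sum = 4 + 24 + 256 + 3584 + 28672
= 32540


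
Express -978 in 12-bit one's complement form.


Original: 001111010010
Invert all bits:
  bit 0: 0 → 1
  bit 1: 0 → 1
  bit 2: 1 → 0
  bit 3: 1 → 0
  bit 4: 1 → 0
  bit 5: 1 → 0
  bit 6: 0 → 1
  bit 7: 1 → 0
  bit 8: 0 → 1
  bit 9: 0 → 1
  bit 10: 1 → 0
  bit 11: 0 → 1
= 110000101101


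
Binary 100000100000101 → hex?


Group into 4-bit nibbles: 0100000100000101
  0100 = 4
  0001 = 1
  0000 = 0
  0101 = 5
= 0x4105


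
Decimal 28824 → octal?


Divide by 8 repeatedly:
28824 ÷ 8 = 3603 remainder 0
3603 ÷ 8 = 450 remainder 3
450 ÷ 8 = 56 remainder 2
56 ÷ 8 = 7 remainder 0
7 ÷ 8 = 0 remainder 7
Reading remainders bottom-up:
= 0o70230


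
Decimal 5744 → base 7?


Divide by 7 repeatedly:
5744 ÷ 7 = 820 remainder 4
820 ÷ 7 = 117 remainder 1
117 ÷ 7 = 16 remainder 5
16 ÷ 7 = 2 remainder 2
2 ÷ 7 = 0 remainder 2
Reading remainders bottom-up:
= 22514


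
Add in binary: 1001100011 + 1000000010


Align and add column by column (LSB to MSB, carry propagating):
  01001100011
+ 01000000010
  -----------
  col 0: 1 + 0 + 0 (carry in) = 1 → bit 1, carry out 0
  col 1: 1 + 1 + 0 (carry in) = 2 → bit 0, carry out 1
  col 2: 0 + 0 + 1 (carry in) = 1 → bit 1, carry out 0
  col 3: 0 + 0 + 0 (carry in) = 0 → bit 0, carry out 0
  col 4: 0 + 0 + 0 (carry in) = 0 → bit 0, carry out 0
  col 5: 1 + 0 + 0 (carry in) = 1 → bit 1, carry out 0
  col 6: 1 + 0 + 0 (carry in) = 1 → bit 1, carry out 0
  col 7: 0 + 0 + 0 (carry in) = 0 → bit 0, carry out 0
  col 8: 0 + 0 + 0 (carry in) = 0 → bit 0, carry out 0
  col 9: 1 + 1 + 0 (carry in) = 2 → bit 0, carry out 1
  col 10: 0 + 0 + 1 (carry in) = 1 → bit 1, carry out 0
Reading bits MSB→LSB: 10001100101
Strip leading zeros: 10001100101
= 10001100101


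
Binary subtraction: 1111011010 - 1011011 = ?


Align and subtract column by column (LSB to MSB, borrowing when needed):
  1111011010
- 0001011011
  ----------
  col 0: (0 - 0 borrow-in) - 1 → borrow from next column: (0+2) - 1 = 1, borrow out 1
  col 1: (1 - 1 borrow-in) - 1 → borrow from next column: (0+2) - 1 = 1, borrow out 1
  col 2: (0 - 1 borrow-in) - 0 → borrow from next column: (-1+2) - 0 = 1, borrow out 1
  col 3: (1 - 1 borrow-in) - 1 → borrow from next column: (0+2) - 1 = 1, borrow out 1
  col 4: (1 - 1 borrow-in) - 1 → borrow from next column: (0+2) - 1 = 1, borrow out 1
  col 5: (0 - 1 borrow-in) - 0 → borrow from next column: (-1+2) - 0 = 1, borrow out 1
  col 6: (1 - 1 borrow-in) - 1 → borrow from next column: (0+2) - 1 = 1, borrow out 1
  col 7: (1 - 1 borrow-in) - 0 → 0 - 0 = 0, borrow out 0
  col 8: (1 - 0 borrow-in) - 0 → 1 - 0 = 1, borrow out 0
  col 9: (1 - 0 borrow-in) - 0 → 1 - 0 = 1, borrow out 0
Reading bits MSB→LSB: 1101111111
Strip leading zeros: 1101111111
= 1101111111


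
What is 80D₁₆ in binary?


Each hex digit → 4 binary bits:
  8 = 1000
  0 = 0000
  D = 1101
Concatenate: 1000 0000 1101
= 100000001101


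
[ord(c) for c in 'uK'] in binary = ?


String: 'uK'  (2 characters)
Per-character ASCII lookup:
  'u': lowercase starts at 97: 'u' = 97 + 20 = 117 → 1110101
  'K': uppercase starts at 65: 'K' = 65 + 10 = 75 → 1001011
= 1110101 1001011


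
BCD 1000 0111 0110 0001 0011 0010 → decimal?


Each 4-bit group → digit:
  1000 → 8
  0111 → 7
  0110 → 6
  0001 → 1
  0011 → 3
  0010 → 2
= 876132


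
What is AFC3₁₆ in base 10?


Positional values:
Position 0: 3 × 16^0 = 3 × 1 = 3
Position 1: C × 16^1 = 12 × 16 = 192
Position 2: F × 16^2 = 15 × 256 = 3840
Position 3: A × 16^3 = 10 × 4096 = 40960
Sum = 3 + 192 + 3840 + 40960
= 44995


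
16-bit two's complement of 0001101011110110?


Original: 0001101011110110
Step 1 - Invert all bits: 1110010100001001
Step 2 - Add 1: 1110010100001001 + 1
= 1110010100001010 (represents -6902)


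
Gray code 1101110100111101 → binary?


Gray code: 1101110100111101
MSB stays the same: 1
Each subsequent bit = prev_binary XOR current_gray:
  B[1] = 1 XOR 1 = 0
  B[2] = 0 XOR 0 = 0
  B[3] = 0 XOR 1 = 1
  B[4] = 1 XOR 1 = 0
  B[5] = 0 XOR 1 = 1
  B[6] = 1 XOR 0 = 1
  B[7] = 1 XOR 1 = 0
  B[8] = 0 XOR 0 = 0
  B[9] = 0 XOR 0 = 0
  B[10] = 0 XOR 1 = 1
  B[11] = 1 XOR 1 = 0
  B[12] = 0 XOR 1 = 1
  B[13] = 1 XOR 1 = 0
  B[14] = 0 XOR 0 = 0
  B[15] = 0 XOR 1 = 1
= 1001011000101001 (38441 decimal)


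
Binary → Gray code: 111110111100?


Binary: 111110111100
Gray code: G = B XOR (B >> 1)
B >> 1 = 011111011110
111110111100 XOR 011111011110:
  1 XOR 0 = 1
  1 XOR 1 = 0
  1 XOR 1 = 0
  1 XOR 1 = 0
  1 XOR 1 = 0
  0 XOR 1 = 1
  1 XOR 0 = 1
  1 XOR 1 = 0
  1 XOR 1 = 0
  1 XOR 1 = 0
  0 XOR 1 = 1
  0 XOR 0 = 0
= 100001100010


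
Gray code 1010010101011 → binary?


Gray code: 1010010101011
MSB stays the same: 1
Each subsequent bit = prev_binary XOR current_gray:
  B[1] = 1 XOR 0 = 1
  B[2] = 1 XOR 1 = 0
  B[3] = 0 XOR 0 = 0
  B[4] = 0 XOR 0 = 0
  B[5] = 0 XOR 1 = 1
  B[6] = 1 XOR 0 = 1
  B[7] = 1 XOR 1 = 0
  B[8] = 0 XOR 0 = 0
  B[9] = 0 XOR 1 = 1
  B[10] = 1 XOR 0 = 1
  B[11] = 1 XOR 1 = 0
  B[12] = 0 XOR 1 = 1
= 1100011001101 (6349 decimal)


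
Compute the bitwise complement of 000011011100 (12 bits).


Original: 000011011100
Invert all bits:
  bit 0: 0 → 1
  bit 1: 0 → 1
  bit 2: 0 → 1
  bit 3: 0 → 1
  bit 4: 1 → 0
  bit 5: 1 → 0
  bit 6: 0 → 1
  bit 7: 1 → 0
  bit 8: 1 → 0
  bit 9: 1 → 0
  bit 10: 0 → 1
  bit 11: 0 → 1
= 111100100011


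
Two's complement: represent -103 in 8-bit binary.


Original: 01100111
Step 1 - Invert all bits: 10011000
Step 2 - Add 1: 10011000 + 1
= 10011001 (represents -103)


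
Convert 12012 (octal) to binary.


Each octal digit → 3 binary bits:
  1 = 001
  2 = 010
  0 = 000
  1 = 001
  2 = 010
Concatenate: 001 010 000 001 010
= 001010000001010


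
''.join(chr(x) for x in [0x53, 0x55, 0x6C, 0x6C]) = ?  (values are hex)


Codes (hex): 0x53 0x55 0x6C 0x6C
Per-code ASCII lookup:
  0x53 = 83  (range 65-90: uppercase, 83 - 65 = 18) → 'S'
  0x55 = 85  (range 65-90: uppercase, 85 - 65 = 20) → 'U'
  0x6C = 108  (range 97-122: lowercase, 108 - 97 = 11) → 'l'
  0x6C = 108  (range 97-122: lowercase, 108 - 97 = 11) → 'l'
= 'SUll'


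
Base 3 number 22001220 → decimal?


Positional values (base 3):
  0 × 3^0 = 0 × 1 = 0
  2 × 3^1 = 2 × 3 = 6
  2 × 3^2 = 2 × 9 = 18
  1 × 3^3 = 1 × 27 = 27
  0 × 3^4 = 0 × 81 = 0
  0 × 3^5 = 0 × 243 = 0
  2 × 3^6 = 2 × 729 = 1458
  2 × 3^7 = 2 × 2187 = 4374
Sum = 0 + 6 + 18 + 27 + 0 + 0 + 1458 + 4374
= 5883


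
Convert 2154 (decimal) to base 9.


Divide by 9 repeatedly:
2154 ÷ 9 = 239 remainder 3
239 ÷ 9 = 26 remainder 5
26 ÷ 9 = 2 remainder 8
2 ÷ 9 = 0 remainder 2
Reading remainders bottom-up:
= 2853


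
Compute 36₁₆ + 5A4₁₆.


Align and add column by column (LSB to MSB, each column mod 16 with carry):
  0036
+ 05A4
  ----
  col 0: 6(6) + 4(4) + 0 (carry in) = 10 → A(10), carry out 0
  col 1: 3(3) + A(10) + 0 (carry in) = 13 → D(13), carry out 0
  col 2: 0(0) + 5(5) + 0 (carry in) = 5 → 5(5), carry out 0
  col 3: 0(0) + 0(0) + 0 (carry in) = 0 → 0(0), carry out 0
Reading digits MSB→LSB: 05DA
Strip leading zeros: 5DA
= 0x5DA


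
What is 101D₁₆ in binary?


Each hex digit → 4 binary bits:
  1 = 0001
  0 = 0000
  1 = 0001
  D = 1101
Concatenate: 0001 0000 0001 1101
= 0001000000011101


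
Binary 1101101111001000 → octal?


Group into 3-bit groups: 001101101111001000
  001 = 1
  101 = 5
  101 = 5
  111 = 7
  001 = 1
  000 = 0
= 0o155710


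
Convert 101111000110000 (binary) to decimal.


Positional values:
Bit 4: 1 × 2^4 = 16
Bit 5: 1 × 2^5 = 32
Bit 9: 1 × 2^9 = 512
Bit 10: 1 × 2^10 = 1024
Bit 11: 1 × 2^11 = 2048
Bit 12: 1 × 2^12 = 4096
Bit 14: 1 × 2^14 = 16384
Sum = 16 + 32 + 512 + 1024 + 2048 + 4096 + 16384
= 24112


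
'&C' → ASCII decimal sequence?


String: '&C'  (2 characters)
Per-character ASCII lookup:
  '&': special character: '&' = 38
  'C': uppercase starts at 65: 'C' = 65 + 2 = 67
= 38 67


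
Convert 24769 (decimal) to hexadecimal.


Divide by 16 repeatedly:
24769 ÷ 16 = 1548 remainder 1 (1)
1548 ÷ 16 = 96 remainder 12 (C)
96 ÷ 16 = 6 remainder 0 (0)
6 ÷ 16 = 0 remainder 6 (6)
Reading remainders bottom-up:
= 0x60C1


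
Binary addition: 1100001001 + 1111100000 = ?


Align and add column by column (LSB to MSB, carry propagating):
  01100001001
+ 01111100000
  -----------
  col 0: 1 + 0 + 0 (carry in) = 1 → bit 1, carry out 0
  col 1: 0 + 0 + 0 (carry in) = 0 → bit 0, carry out 0
  col 2: 0 + 0 + 0 (carry in) = 0 → bit 0, carry out 0
  col 3: 1 + 0 + 0 (carry in) = 1 → bit 1, carry out 0
  col 4: 0 + 0 + 0 (carry in) = 0 → bit 0, carry out 0
  col 5: 0 + 1 + 0 (carry in) = 1 → bit 1, carry out 0
  col 6: 0 + 1 + 0 (carry in) = 1 → bit 1, carry out 0
  col 7: 0 + 1 + 0 (carry in) = 1 → bit 1, carry out 0
  col 8: 1 + 1 + 0 (carry in) = 2 → bit 0, carry out 1
  col 9: 1 + 1 + 1 (carry in) = 3 → bit 1, carry out 1
  col 10: 0 + 0 + 1 (carry in) = 1 → bit 1, carry out 0
Reading bits MSB→LSB: 11011101001
Strip leading zeros: 11011101001
= 11011101001


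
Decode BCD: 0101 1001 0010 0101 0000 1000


Each 4-bit group → digit:
  0101 → 5
  1001 → 9
  0010 → 2
  0101 → 5
  0000 → 0
  1000 → 8
= 592508


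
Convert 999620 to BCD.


Each digit → 4-bit binary:
  9 → 1001
  9 → 1001
  9 → 1001
  6 → 0110
  2 → 0010
  0 → 0000
= 1001 1001 1001 0110 0010 0000


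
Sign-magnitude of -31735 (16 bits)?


Sign bit: 1 (negative)
Magnitude: 31735 = 111101111110111
= 1111101111110111


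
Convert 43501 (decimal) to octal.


Divide by 8 repeatedly:
43501 ÷ 8 = 5437 remainder 5
5437 ÷ 8 = 679 remainder 5
679 ÷ 8 = 84 remainder 7
84 ÷ 8 = 10 remainder 4
10 ÷ 8 = 1 remainder 2
1 ÷ 8 = 0 remainder 1
Reading remainders bottom-up:
= 0o124755


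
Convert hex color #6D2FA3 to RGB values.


Hex: #6D2FA3
R = 6D₁₆ = 109
G = 2F₁₆ = 47
B = A3₁₆ = 163
= RGB(109, 47, 163)


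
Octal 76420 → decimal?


Positional values:
Position 0: 0 × 8^0 = 0
Position 1: 2 × 8^1 = 16
Position 2: 4 × 8^2 = 256
Position 3: 6 × 8^3 = 3072
Position 4: 7 × 8^4 = 28672
Sum = 0 + 16 + 256 + 3072 + 28672
= 32016


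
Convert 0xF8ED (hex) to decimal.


Positional values:
Position 0: D × 16^0 = 13 × 1 = 13
Position 1: E × 16^1 = 14 × 16 = 224
Position 2: 8 × 16^2 = 8 × 256 = 2048
Position 3: F × 16^3 = 15 × 4096 = 61440
Sum = 13 + 224 + 2048 + 61440
= 63725


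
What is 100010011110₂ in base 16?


Group into 4-bit nibbles: 100010011110
  1000 = 8
  1001 = 9
  1110 = E
= 0x89E


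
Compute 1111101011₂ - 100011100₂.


Align and subtract column by column (LSB to MSB, borrowing when needed):
  1111101011
- 0100011100
  ----------
  col 0: (1 - 0 borrow-in) - 0 → 1 - 0 = 1, borrow out 0
  col 1: (1 - 0 borrow-in) - 0 → 1 - 0 = 1, borrow out 0
  col 2: (0 - 0 borrow-in) - 1 → borrow from next column: (0+2) - 1 = 1, borrow out 1
  col 3: (1 - 1 borrow-in) - 1 → borrow from next column: (0+2) - 1 = 1, borrow out 1
  col 4: (0 - 1 borrow-in) - 1 → borrow from next column: (-1+2) - 1 = 0, borrow out 1
  col 5: (1 - 1 borrow-in) - 0 → 0 - 0 = 0, borrow out 0
  col 6: (1 - 0 borrow-in) - 0 → 1 - 0 = 1, borrow out 0
  col 7: (1 - 0 borrow-in) - 0 → 1 - 0 = 1, borrow out 0
  col 8: (1 - 0 borrow-in) - 1 → 1 - 1 = 0, borrow out 0
  col 9: (1 - 0 borrow-in) - 0 → 1 - 0 = 1, borrow out 0
Reading bits MSB→LSB: 1011001111
Strip leading zeros: 1011001111
= 1011001111


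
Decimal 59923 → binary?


Divide by 2 repeatedly:
59923 ÷ 2 = 29961 remainder 1
29961 ÷ 2 = 14980 remainder 1
14980 ÷ 2 = 7490 remainder 0
7490 ÷ 2 = 3745 remainder 0
3745 ÷ 2 = 1872 remainder 1
1872 ÷ 2 = 936 remainder 0
936 ÷ 2 = 468 remainder 0
468 ÷ 2 = 234 remainder 0
234 ÷ 2 = 117 remainder 0
117 ÷ 2 = 58 remainder 1
58 ÷ 2 = 29 remainder 0
29 ÷ 2 = 14 remainder 1
14 ÷ 2 = 7 remainder 0
7 ÷ 2 = 3 remainder 1
3 ÷ 2 = 1 remainder 1
1 ÷ 2 = 0 remainder 1
Reading remainders bottom-up:
= 1110101000010011


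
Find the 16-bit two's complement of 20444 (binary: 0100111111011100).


Original: 0100111111011100
Step 1 - Invert all bits: 1011000000100011
Step 2 - Add 1: 1011000000100011 + 1
= 1011000000100100 (represents -20444)


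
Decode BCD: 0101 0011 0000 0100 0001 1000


Each 4-bit group → digit:
  0101 → 5
  0011 → 3
  0000 → 0
  0100 → 4
  0001 → 1
  1000 → 8
= 530418


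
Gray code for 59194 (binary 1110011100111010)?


Binary: 1110011100111010
Gray code: G = B XOR (B >> 1)
B >> 1 = 0111001110011101
1110011100111010 XOR 0111001110011101:
  1 XOR 0 = 1
  1 XOR 1 = 0
  1 XOR 1 = 0
  0 XOR 1 = 1
  0 XOR 0 = 0
  1 XOR 0 = 1
  1 XOR 1 = 0
  1 XOR 1 = 0
  0 XOR 1 = 1
  0 XOR 0 = 0
  1 XOR 0 = 1
  1 XOR 1 = 0
  1 XOR 1 = 0
  0 XOR 1 = 1
  1 XOR 0 = 1
  0 XOR 1 = 1
= 1001010010100111


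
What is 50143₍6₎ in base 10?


Positional values (base 6):
  3 × 6^0 = 3 × 1 = 3
  4 × 6^1 = 4 × 6 = 24
  1 × 6^2 = 1 × 36 = 36
  0 × 6^3 = 0 × 216 = 0
  5 × 6^4 = 5 × 1296 = 6480
Sum = 3 + 24 + 36 + 0 + 6480
= 6543


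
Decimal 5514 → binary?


Divide by 2 repeatedly:
5514 ÷ 2 = 2757 remainder 0
2757 ÷ 2 = 1378 remainder 1
1378 ÷ 2 = 689 remainder 0
689 ÷ 2 = 344 remainder 1
344 ÷ 2 = 172 remainder 0
172 ÷ 2 = 86 remainder 0
86 ÷ 2 = 43 remainder 0
43 ÷ 2 = 21 remainder 1
21 ÷ 2 = 10 remainder 1
10 ÷ 2 = 5 remainder 0
5 ÷ 2 = 2 remainder 1
2 ÷ 2 = 1 remainder 0
1 ÷ 2 = 0 remainder 1
Reading remainders bottom-up:
= 1010110001010


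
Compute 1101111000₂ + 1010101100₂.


Align and add column by column (LSB to MSB, carry propagating):
  01101111000
+ 01010101100
  -----------
  col 0: 0 + 0 + 0 (carry in) = 0 → bit 0, carry out 0
  col 1: 0 + 0 + 0 (carry in) = 0 → bit 0, carry out 0
  col 2: 0 + 1 + 0 (carry in) = 1 → bit 1, carry out 0
  col 3: 1 + 1 + 0 (carry in) = 2 → bit 0, carry out 1
  col 4: 1 + 0 + 1 (carry in) = 2 → bit 0, carry out 1
  col 5: 1 + 1 + 1 (carry in) = 3 → bit 1, carry out 1
  col 6: 1 + 0 + 1 (carry in) = 2 → bit 0, carry out 1
  col 7: 0 + 1 + 1 (carry in) = 2 → bit 0, carry out 1
  col 8: 1 + 0 + 1 (carry in) = 2 → bit 0, carry out 1
  col 9: 1 + 1 + 1 (carry in) = 3 → bit 1, carry out 1
  col 10: 0 + 0 + 1 (carry in) = 1 → bit 1, carry out 0
Reading bits MSB→LSB: 11000100100
Strip leading zeros: 11000100100
= 11000100100


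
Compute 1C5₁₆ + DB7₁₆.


Align and add column by column (LSB to MSB, each column mod 16 with carry):
  01C5
+ 0DB7
  ----
  col 0: 5(5) + 7(7) + 0 (carry in) = 12 → C(12), carry out 0
  col 1: C(12) + B(11) + 0 (carry in) = 23 → 7(7), carry out 1
  col 2: 1(1) + D(13) + 1 (carry in) = 15 → F(15), carry out 0
  col 3: 0(0) + 0(0) + 0 (carry in) = 0 → 0(0), carry out 0
Reading digits MSB→LSB: 0F7C
Strip leading zeros: F7C
= 0xF7C


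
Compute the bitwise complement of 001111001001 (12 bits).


Original: 001111001001
Invert all bits:
  bit 0: 0 → 1
  bit 1: 0 → 1
  bit 2: 1 → 0
  bit 3: 1 → 0
  bit 4: 1 → 0
  bit 5: 1 → 0
  bit 6: 0 → 1
  bit 7: 0 → 1
  bit 8: 1 → 0
  bit 9: 0 → 1
  bit 10: 0 → 1
  bit 11: 1 → 0
= 110000110110


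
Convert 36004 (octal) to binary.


Each octal digit → 3 binary bits:
  3 = 011
  6 = 110
  0 = 000
  0 = 000
  4 = 100
Concatenate: 011 110 000 000 100
= 011110000000100


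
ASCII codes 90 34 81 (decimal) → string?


Codes (decimal): 90 34 81
Per-code ASCII lookup:
  90  (range 65-90: uppercase, 90 - 65 = 25) → 'Z'
  34  (special character) → '"'
  81  (range 65-90: uppercase, 81 - 65 = 16) → 'Q'
= 'Z"Q'


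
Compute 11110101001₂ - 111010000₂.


Align and subtract column by column (LSB to MSB, borrowing when needed):
  11110101001
- 00111010000
  -----------
  col 0: (1 - 0 borrow-in) - 0 → 1 - 0 = 1, borrow out 0
  col 1: (0 - 0 borrow-in) - 0 → 0 - 0 = 0, borrow out 0
  col 2: (0 - 0 borrow-in) - 0 → 0 - 0 = 0, borrow out 0
  col 3: (1 - 0 borrow-in) - 0 → 1 - 0 = 1, borrow out 0
  col 4: (0 - 0 borrow-in) - 1 → borrow from next column: (0+2) - 1 = 1, borrow out 1
  col 5: (1 - 1 borrow-in) - 0 → 0 - 0 = 0, borrow out 0
  col 6: (0 - 0 borrow-in) - 1 → borrow from next column: (0+2) - 1 = 1, borrow out 1
  col 7: (1 - 1 borrow-in) - 1 → borrow from next column: (0+2) - 1 = 1, borrow out 1
  col 8: (1 - 1 borrow-in) - 1 → borrow from next column: (0+2) - 1 = 1, borrow out 1
  col 9: (1 - 1 borrow-in) - 0 → 0 - 0 = 0, borrow out 0
  col 10: (1 - 0 borrow-in) - 0 → 1 - 0 = 1, borrow out 0
Reading bits MSB→LSB: 10111011001
Strip leading zeros: 10111011001
= 10111011001


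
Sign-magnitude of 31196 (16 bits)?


Sign bit: 0 (positive)
Magnitude: 31196 = 111100111011100
= 0111100111011100


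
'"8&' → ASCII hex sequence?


String: '"8&'  (3 characters)
Per-character ASCII lookup:
  '"': special character: '"' = 34 → 0x22
  '8': digits start at 48: '8' = 48 + 8 = 56 → 0x38
  '&': special character: '&' = 38 → 0x26
= 0x22 0x38 0x26


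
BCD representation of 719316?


Each digit → 4-bit binary:
  7 → 0111
  1 → 0001
  9 → 1001
  3 → 0011
  1 → 0001
  6 → 0110
= 0111 0001 1001 0011 0001 0110


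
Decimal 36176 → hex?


Divide by 16 repeatedly:
36176 ÷ 16 = 2261 remainder 0 (0)
2261 ÷ 16 = 141 remainder 5 (5)
141 ÷ 16 = 8 remainder 13 (D)
8 ÷ 16 = 0 remainder 8 (8)
Reading remainders bottom-up:
= 0x8D50


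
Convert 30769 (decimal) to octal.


Divide by 8 repeatedly:
30769 ÷ 8 = 3846 remainder 1
3846 ÷ 8 = 480 remainder 6
480 ÷ 8 = 60 remainder 0
60 ÷ 8 = 7 remainder 4
7 ÷ 8 = 0 remainder 7
Reading remainders bottom-up:
= 0o74061


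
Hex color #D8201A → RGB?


Hex: #D8201A
R = D8₁₆ = 216
G = 20₁₆ = 32
B = 1A₁₆ = 26
= RGB(216, 32, 26)


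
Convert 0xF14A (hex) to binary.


Each hex digit → 4 binary bits:
  F = 1111
  1 = 0001
  4 = 0100
  A = 1010
Concatenate: 1111 0001 0100 1010
= 1111000101001010


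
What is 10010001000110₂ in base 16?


Group into 4-bit nibbles: 0010010001000110
  0010 = 2
  0100 = 4
  0100 = 4
  0110 = 6
= 0x2446


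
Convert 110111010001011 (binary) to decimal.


Positional values:
Bit 0: 1 × 2^0 = 1
Bit 1: 1 × 2^1 = 2
Bit 3: 1 × 2^3 = 8
Bit 7: 1 × 2^7 = 128
Bit 9: 1 × 2^9 = 512
Bit 10: 1 × 2^10 = 1024
Bit 11: 1 × 2^11 = 2048
Bit 13: 1 × 2^13 = 8192
Bit 14: 1 × 2^14 = 16384
Sum = 1 + 2 + 8 + 128 + 512 + 1024 + 2048 + 8192 + 16384
= 28299


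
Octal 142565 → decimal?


Positional values:
Position 0: 5 × 8^0 = 5
Position 1: 6 × 8^1 = 48
Position 2: 5 × 8^2 = 320
Position 3: 2 × 8^3 = 1024
Position 4: 4 × 8^4 = 16384
Position 5: 1 × 8^5 = 32768
Sum = 5 + 48 + 320 + 1024 + 16384 + 32768
= 50549


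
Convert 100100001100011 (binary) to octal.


Group into 3-bit groups: 100100001100011
  100 = 4
  100 = 4
  001 = 1
  100 = 4
  011 = 3
= 0o44143


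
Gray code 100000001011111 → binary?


Gray code: 100000001011111
MSB stays the same: 1
Each subsequent bit = prev_binary XOR current_gray:
  B[1] = 1 XOR 0 = 1
  B[2] = 1 XOR 0 = 1
  B[3] = 1 XOR 0 = 1
  B[4] = 1 XOR 0 = 1
  B[5] = 1 XOR 0 = 1
  B[6] = 1 XOR 0 = 1
  B[7] = 1 XOR 0 = 1
  B[8] = 1 XOR 1 = 0
  B[9] = 0 XOR 0 = 0
  B[10] = 0 XOR 1 = 1
  B[11] = 1 XOR 1 = 0
  B[12] = 0 XOR 1 = 1
  B[13] = 1 XOR 1 = 0
  B[14] = 0 XOR 1 = 1
= 111111110010101 (32661 decimal)


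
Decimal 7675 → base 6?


Divide by 6 repeatedly:
7675 ÷ 6 = 1279 remainder 1
1279 ÷ 6 = 213 remainder 1
213 ÷ 6 = 35 remainder 3
35 ÷ 6 = 5 remainder 5
5 ÷ 6 = 0 remainder 5
Reading remainders bottom-up:
= 55311


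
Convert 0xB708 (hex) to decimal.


Positional values:
Position 0: 8 × 16^0 = 8 × 1 = 8
Position 1: 0 × 16^1 = 0 × 16 = 0
Position 2: 7 × 16^2 = 7 × 256 = 1792
Position 3: B × 16^3 = 11 × 4096 = 45056
Sum = 8 + 0 + 1792 + 45056
= 46856


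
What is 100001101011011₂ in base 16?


Group into 4-bit nibbles: 0100001101011011
  0100 = 4
  0011 = 3
  0101 = 5
  1011 = B
= 0x435B


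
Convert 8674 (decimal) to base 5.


Divide by 5 repeatedly:
8674 ÷ 5 = 1734 remainder 4
1734 ÷ 5 = 346 remainder 4
346 ÷ 5 = 69 remainder 1
69 ÷ 5 = 13 remainder 4
13 ÷ 5 = 2 remainder 3
2 ÷ 5 = 0 remainder 2
Reading remainders bottom-up:
= 234144


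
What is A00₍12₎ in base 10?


Positional values (base 12):
  0 × 12^0 = 0 × 1 = 0
  0 × 12^1 = 0 × 12 = 0
  A × 12^2 = 10 × 144 = 1440
Sum = 0 + 0 + 1440
= 1440


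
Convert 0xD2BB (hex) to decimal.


Positional values:
Position 0: B × 16^0 = 11 × 1 = 11
Position 1: B × 16^1 = 11 × 16 = 176
Position 2: 2 × 16^2 = 2 × 256 = 512
Position 3: D × 16^3 = 13 × 4096 = 53248
Sum = 11 + 176 + 512 + 53248
= 53947


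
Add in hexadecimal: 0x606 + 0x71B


Align and add column by column (LSB to MSB, each column mod 16 with carry):
  0606
+ 071B
  ----
  col 0: 6(6) + B(11) + 0 (carry in) = 17 → 1(1), carry out 1
  col 1: 0(0) + 1(1) + 1 (carry in) = 2 → 2(2), carry out 0
  col 2: 6(6) + 7(7) + 0 (carry in) = 13 → D(13), carry out 0
  col 3: 0(0) + 0(0) + 0 (carry in) = 0 → 0(0), carry out 0
Reading digits MSB→LSB: 0D21
Strip leading zeros: D21
= 0xD21


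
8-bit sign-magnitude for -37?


Sign bit: 1 (negative)
Magnitude: 37 = 0100101
= 10100101


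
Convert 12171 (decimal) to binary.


Divide by 2 repeatedly:
12171 ÷ 2 = 6085 remainder 1
6085 ÷ 2 = 3042 remainder 1
3042 ÷ 2 = 1521 remainder 0
1521 ÷ 2 = 760 remainder 1
760 ÷ 2 = 380 remainder 0
380 ÷ 2 = 190 remainder 0
190 ÷ 2 = 95 remainder 0
95 ÷ 2 = 47 remainder 1
47 ÷ 2 = 23 remainder 1
23 ÷ 2 = 11 remainder 1
11 ÷ 2 = 5 remainder 1
5 ÷ 2 = 2 remainder 1
2 ÷ 2 = 1 remainder 0
1 ÷ 2 = 0 remainder 1
Reading remainders bottom-up:
= 10111110001011


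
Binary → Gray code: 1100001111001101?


Binary: 1100001111001101
Gray code: G = B XOR (B >> 1)
B >> 1 = 0110000111100110
1100001111001101 XOR 0110000111100110:
  1 XOR 0 = 1
  1 XOR 1 = 0
  0 XOR 1 = 1
  0 XOR 0 = 0
  0 XOR 0 = 0
  0 XOR 0 = 0
  1 XOR 0 = 1
  1 XOR 1 = 0
  1 XOR 1 = 0
  1 XOR 1 = 0
  0 XOR 1 = 1
  0 XOR 0 = 0
  1 XOR 0 = 1
  1 XOR 1 = 0
  0 XOR 1 = 1
  1 XOR 0 = 1
= 1010001000101011


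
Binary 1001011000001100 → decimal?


Positional values:
Bit 2: 1 × 2^2 = 4
Bit 3: 1 × 2^3 = 8
Bit 9: 1 × 2^9 = 512
Bit 10: 1 × 2^10 = 1024
Bit 12: 1 × 2^12 = 4096
Bit 15: 1 × 2^15 = 32768
Sum = 4 + 8 + 512 + 1024 + 4096 + 32768
= 38412


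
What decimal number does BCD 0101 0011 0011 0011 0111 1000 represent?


Each 4-bit group → digit:
  0101 → 5
  0011 → 3
  0011 → 3
  0011 → 3
  0111 → 7
  1000 → 8
= 533378


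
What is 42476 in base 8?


Divide by 8 repeatedly:
42476 ÷ 8 = 5309 remainder 4
5309 ÷ 8 = 663 remainder 5
663 ÷ 8 = 82 remainder 7
82 ÷ 8 = 10 remainder 2
10 ÷ 8 = 1 remainder 2
1 ÷ 8 = 0 remainder 1
Reading remainders bottom-up:
= 0o122754


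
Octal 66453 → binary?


Each octal digit → 3 binary bits:
  6 = 110
  6 = 110
  4 = 100
  5 = 101
  3 = 011
Concatenate: 110 110 100 101 011
= 110110100101011


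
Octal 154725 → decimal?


Positional values:
Position 0: 5 × 8^0 = 5
Position 1: 2 × 8^1 = 16
Position 2: 7 × 8^2 = 448
Position 3: 4 × 8^3 = 2048
Position 4: 5 × 8^4 = 20480
Position 5: 1 × 8^5 = 32768
Sum = 5 + 16 + 448 + 2048 + 20480 + 32768
= 55765


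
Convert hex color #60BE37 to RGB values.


Hex: #60BE37
R = 60₁₆ = 96
G = BE₁₆ = 190
B = 37₁₆ = 55
= RGB(96, 190, 55)


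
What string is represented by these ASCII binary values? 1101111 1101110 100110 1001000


Codes (binary): 1101111 1101110 100110 1001000
Per-code ASCII lookup:
  1101111 = 111  (range 97-122: lowercase, 111 - 97 = 14) → 'o'
  1101110 = 110  (range 97-122: lowercase, 110 - 97 = 13) → 'n'
  100110 = 38  (special character) → '&'
  1001000 = 72  (range 65-90: uppercase, 72 - 65 = 7) → 'H'
= 'on&H'


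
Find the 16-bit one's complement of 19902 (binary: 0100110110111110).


Original: 0100110110111110
Invert all bits:
  bit 0: 0 → 1
  bit 1: 1 → 0
  bit 2: 0 → 1
  bit 3: 0 → 1
  bit 4: 1 → 0
  bit 5: 1 → 0
  bit 6: 0 → 1
  bit 7: 1 → 0
  bit 8: 1 → 0
  bit 9: 0 → 1
  bit 10: 1 → 0
  bit 11: 1 → 0
  bit 12: 1 → 0
  bit 13: 1 → 0
  bit 14: 1 → 0
  bit 15: 0 → 1
= 1011001001000001


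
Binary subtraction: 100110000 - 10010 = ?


Align and subtract column by column (LSB to MSB, borrowing when needed):
  100110000
- 000010010
  ---------
  col 0: (0 - 0 borrow-in) - 0 → 0 - 0 = 0, borrow out 0
  col 1: (0 - 0 borrow-in) - 1 → borrow from next column: (0+2) - 1 = 1, borrow out 1
  col 2: (0 - 1 borrow-in) - 0 → borrow from next column: (-1+2) - 0 = 1, borrow out 1
  col 3: (0 - 1 borrow-in) - 0 → borrow from next column: (-1+2) - 0 = 1, borrow out 1
  col 4: (1 - 1 borrow-in) - 1 → borrow from next column: (0+2) - 1 = 1, borrow out 1
  col 5: (1 - 1 borrow-in) - 0 → 0 - 0 = 0, borrow out 0
  col 6: (0 - 0 borrow-in) - 0 → 0 - 0 = 0, borrow out 0
  col 7: (0 - 0 borrow-in) - 0 → 0 - 0 = 0, borrow out 0
  col 8: (1 - 0 borrow-in) - 0 → 1 - 0 = 1, borrow out 0
Reading bits MSB→LSB: 100011110
Strip leading zeros: 100011110
= 100011110


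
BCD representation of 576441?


Each digit → 4-bit binary:
  5 → 0101
  7 → 0111
  6 → 0110
  4 → 0100
  4 → 0100
  1 → 0001
= 0101 0111 0110 0100 0100 0001


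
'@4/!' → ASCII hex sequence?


String: '@4/!'  (4 characters)
Per-character ASCII lookup:
  '@': special character: '@' = 64 → 0x40
  '4': digits start at 48: '4' = 48 + 4 = 52 → 0x34
  '/': special character: '/' = 47 → 0x2F
  '!': special character: '!' = 33 → 0x21
= 0x40 0x34 0x2F 0x21


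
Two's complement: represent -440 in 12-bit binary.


Original: 000110111000
Step 1 - Invert all bits: 111001000111
Step 2 - Add 1: 111001000111 + 1
= 111001001000 (represents -440)


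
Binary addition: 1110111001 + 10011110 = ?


Align and add column by column (LSB to MSB, carry propagating):
  01110111001
+ 00010011110
  -----------
  col 0: 1 + 0 + 0 (carry in) = 1 → bit 1, carry out 0
  col 1: 0 + 1 + 0 (carry in) = 1 → bit 1, carry out 0
  col 2: 0 + 1 + 0 (carry in) = 1 → bit 1, carry out 0
  col 3: 1 + 1 + 0 (carry in) = 2 → bit 0, carry out 1
  col 4: 1 + 1 + 1 (carry in) = 3 → bit 1, carry out 1
  col 5: 1 + 0 + 1 (carry in) = 2 → bit 0, carry out 1
  col 6: 0 + 0 + 1 (carry in) = 1 → bit 1, carry out 0
  col 7: 1 + 1 + 0 (carry in) = 2 → bit 0, carry out 1
  col 8: 1 + 0 + 1 (carry in) = 2 → bit 0, carry out 1
  col 9: 1 + 0 + 1 (carry in) = 2 → bit 0, carry out 1
  col 10: 0 + 0 + 1 (carry in) = 1 → bit 1, carry out 0
Reading bits MSB→LSB: 10001010111
Strip leading zeros: 10001010111
= 10001010111


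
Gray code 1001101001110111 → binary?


Gray code: 1001101001110111
MSB stays the same: 1
Each subsequent bit = prev_binary XOR current_gray:
  B[1] = 1 XOR 0 = 1
  B[2] = 1 XOR 0 = 1
  B[3] = 1 XOR 1 = 0
  B[4] = 0 XOR 1 = 1
  B[5] = 1 XOR 0 = 1
  B[6] = 1 XOR 1 = 0
  B[7] = 0 XOR 0 = 0
  B[8] = 0 XOR 0 = 0
  B[9] = 0 XOR 1 = 1
  B[10] = 1 XOR 1 = 0
  B[11] = 0 XOR 1 = 1
  B[12] = 1 XOR 0 = 1
  B[13] = 1 XOR 1 = 0
  B[14] = 0 XOR 1 = 1
  B[15] = 1 XOR 1 = 0
= 1110110001011010 (60506 decimal)


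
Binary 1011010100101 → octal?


Group into 3-bit groups: 001011010100101
  001 = 1
  011 = 3
  010 = 2
  100 = 4
  101 = 5
= 0o13245


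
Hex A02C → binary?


Each hex digit → 4 binary bits:
  A = 1010
  0 = 0000
  2 = 0010
  C = 1100
Concatenate: 1010 0000 0010 1100
= 1010000000101100


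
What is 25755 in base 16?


Divide by 16 repeatedly:
25755 ÷ 16 = 1609 remainder 11 (B)
1609 ÷ 16 = 100 remainder 9 (9)
100 ÷ 16 = 6 remainder 4 (4)
6 ÷ 16 = 0 remainder 6 (6)
Reading remainders bottom-up:
= 0x649B


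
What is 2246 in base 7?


Divide by 7 repeatedly:
2246 ÷ 7 = 320 remainder 6
320 ÷ 7 = 45 remainder 5
45 ÷ 7 = 6 remainder 3
6 ÷ 7 = 0 remainder 6
Reading remainders bottom-up:
= 6356


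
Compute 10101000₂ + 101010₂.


Align and add column by column (LSB to MSB, carry propagating):
  010101000
+ 000101010
  ---------
  col 0: 0 + 0 + 0 (carry in) = 0 → bit 0, carry out 0
  col 1: 0 + 1 + 0 (carry in) = 1 → bit 1, carry out 0
  col 2: 0 + 0 + 0 (carry in) = 0 → bit 0, carry out 0
  col 3: 1 + 1 + 0 (carry in) = 2 → bit 0, carry out 1
  col 4: 0 + 0 + 1 (carry in) = 1 → bit 1, carry out 0
  col 5: 1 + 1 + 0 (carry in) = 2 → bit 0, carry out 1
  col 6: 0 + 0 + 1 (carry in) = 1 → bit 1, carry out 0
  col 7: 1 + 0 + 0 (carry in) = 1 → bit 1, carry out 0
  col 8: 0 + 0 + 0 (carry in) = 0 → bit 0, carry out 0
Reading bits MSB→LSB: 011010010
Strip leading zeros: 11010010
= 11010010


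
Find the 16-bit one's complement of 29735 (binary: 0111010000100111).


Original: 0111010000100111
Invert all bits:
  bit 0: 0 → 1
  bit 1: 1 → 0
  bit 2: 1 → 0
  bit 3: 1 → 0
  bit 4: 0 → 1
  bit 5: 1 → 0
  bit 6: 0 → 1
  bit 7: 0 → 1
  bit 8: 0 → 1
  bit 9: 0 → 1
  bit 10: 1 → 0
  bit 11: 0 → 1
  bit 12: 0 → 1
  bit 13: 1 → 0
  bit 14: 1 → 0
  bit 15: 1 → 0
= 1000101111011000


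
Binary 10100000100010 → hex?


Group into 4-bit nibbles: 0010100000100010
  0010 = 2
  1000 = 8
  0010 = 2
  0010 = 2
= 0x2822


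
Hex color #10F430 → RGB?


Hex: #10F430
R = 10₁₆ = 16
G = F4₁₆ = 244
B = 30₁₆ = 48
= RGB(16, 244, 48)


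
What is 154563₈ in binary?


Each octal digit → 3 binary bits:
  1 = 001
  5 = 101
  4 = 100
  5 = 101
  6 = 110
  3 = 011
Concatenate: 001 101 100 101 110 011
= 001101100101110011


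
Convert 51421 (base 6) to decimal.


Positional values (base 6):
  1 × 6^0 = 1 × 1 = 1
  2 × 6^1 = 2 × 6 = 12
  4 × 6^2 = 4 × 36 = 144
  1 × 6^3 = 1 × 216 = 216
  5 × 6^4 = 5 × 1296 = 6480
Sum = 1 + 12 + 144 + 216 + 6480
= 6853


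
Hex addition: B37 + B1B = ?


Align and add column by column (LSB to MSB, each column mod 16 with carry):
  0B37
+ 0B1B
  ----
  col 0: 7(7) + B(11) + 0 (carry in) = 18 → 2(2), carry out 1
  col 1: 3(3) + 1(1) + 1 (carry in) = 5 → 5(5), carry out 0
  col 2: B(11) + B(11) + 0 (carry in) = 22 → 6(6), carry out 1
  col 3: 0(0) + 0(0) + 1 (carry in) = 1 → 1(1), carry out 0
Reading digits MSB→LSB: 1652
Strip leading zeros: 1652
= 0x1652


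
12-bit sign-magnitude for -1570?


Sign bit: 1 (negative)
Magnitude: 1570 = 11000100010
= 111000100010


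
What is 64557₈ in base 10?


Positional values:
Position 0: 7 × 8^0 = 7
Position 1: 5 × 8^1 = 40
Position 2: 5 × 8^2 = 320
Position 3: 4 × 8^3 = 2048
Position 4: 6 × 8^4 = 24576
Sum = 7 + 40 + 320 + 2048 + 24576
= 26991


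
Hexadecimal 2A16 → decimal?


Positional values:
Position 0: 6 × 16^0 = 6 × 1 = 6
Position 1: 1 × 16^1 = 1 × 16 = 16
Position 2: A × 16^2 = 10 × 256 = 2560
Position 3: 2 × 16^3 = 2 × 4096 = 8192
Sum = 6 + 16 + 2560 + 8192
= 10774


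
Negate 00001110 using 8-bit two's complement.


Original: 00001110
Step 1 - Invert all bits: 11110001
Step 2 - Add 1: 11110001 + 1
= 11110010 (represents -14)


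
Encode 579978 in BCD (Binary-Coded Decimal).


Each digit → 4-bit binary:
  5 → 0101
  7 → 0111
  9 → 1001
  9 → 1001
  7 → 0111
  8 → 1000
= 0101 0111 1001 1001 0111 1000


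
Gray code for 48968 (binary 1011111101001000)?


Binary: 1011111101001000
Gray code: G = B XOR (B >> 1)
B >> 1 = 0101111110100100
1011111101001000 XOR 0101111110100100:
  1 XOR 0 = 1
  0 XOR 1 = 1
  1 XOR 0 = 1
  1 XOR 1 = 0
  1 XOR 1 = 0
  1 XOR 1 = 0
  1 XOR 1 = 0
  1 XOR 1 = 0
  0 XOR 1 = 1
  1 XOR 0 = 1
  0 XOR 1 = 1
  0 XOR 0 = 0
  1 XOR 0 = 1
  0 XOR 1 = 1
  0 XOR 0 = 0
  0 XOR 0 = 0
= 1110000011101100


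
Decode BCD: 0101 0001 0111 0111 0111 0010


Each 4-bit group → digit:
  0101 → 5
  0001 → 1
  0111 → 7
  0111 → 7
  0111 → 7
  0010 → 2
= 517772


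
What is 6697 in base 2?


Divide by 2 repeatedly:
6697 ÷ 2 = 3348 remainder 1
3348 ÷ 2 = 1674 remainder 0
1674 ÷ 2 = 837 remainder 0
837 ÷ 2 = 418 remainder 1
418 ÷ 2 = 209 remainder 0
209 ÷ 2 = 104 remainder 1
104 ÷ 2 = 52 remainder 0
52 ÷ 2 = 26 remainder 0
26 ÷ 2 = 13 remainder 0
13 ÷ 2 = 6 remainder 1
6 ÷ 2 = 3 remainder 0
3 ÷ 2 = 1 remainder 1
1 ÷ 2 = 0 remainder 1
Reading remainders bottom-up:
= 1101000101001


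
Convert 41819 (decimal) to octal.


Divide by 8 repeatedly:
41819 ÷ 8 = 5227 remainder 3
5227 ÷ 8 = 653 remainder 3
653 ÷ 8 = 81 remainder 5
81 ÷ 8 = 10 remainder 1
10 ÷ 8 = 1 remainder 2
1 ÷ 8 = 0 remainder 1
Reading remainders bottom-up:
= 0o121533


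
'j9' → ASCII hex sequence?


String: 'j9'  (2 characters)
Per-character ASCII lookup:
  'j': lowercase starts at 97: 'j' = 97 + 9 = 106 → 0x6A
  '9': digits start at 48: '9' = 48 + 9 = 57 → 0x39
= 0x6A 0x39


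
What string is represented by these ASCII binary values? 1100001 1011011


Codes (binary): 1100001 1011011
Per-code ASCII lookup:
  1100001 = 97  (range 97-122: lowercase, 97 - 97 = 0) → 'a'
  1011011 = 91  (special character) → '['
= 'a['


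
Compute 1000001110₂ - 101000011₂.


Align and subtract column by column (LSB to MSB, borrowing when needed):
  1000001110
- 0101000011
  ----------
  col 0: (0 - 0 borrow-in) - 1 → borrow from next column: (0+2) - 1 = 1, borrow out 1
  col 1: (1 - 1 borrow-in) - 1 → borrow from next column: (0+2) - 1 = 1, borrow out 1
  col 2: (1 - 1 borrow-in) - 0 → 0 - 0 = 0, borrow out 0
  col 3: (1 - 0 borrow-in) - 0 → 1 - 0 = 1, borrow out 0
  col 4: (0 - 0 borrow-in) - 0 → 0 - 0 = 0, borrow out 0
  col 5: (0 - 0 borrow-in) - 0 → 0 - 0 = 0, borrow out 0
  col 6: (0 - 0 borrow-in) - 1 → borrow from next column: (0+2) - 1 = 1, borrow out 1
  col 7: (0 - 1 borrow-in) - 0 → borrow from next column: (-1+2) - 0 = 1, borrow out 1
  col 8: (0 - 1 borrow-in) - 1 → borrow from next column: (-1+2) - 1 = 0, borrow out 1
  col 9: (1 - 1 borrow-in) - 0 → 0 - 0 = 0, borrow out 0
Reading bits MSB→LSB: 0011001011
Strip leading zeros: 11001011
= 11001011


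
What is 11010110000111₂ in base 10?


Positional values:
Bit 0: 1 × 2^0 = 1
Bit 1: 1 × 2^1 = 2
Bit 2: 1 × 2^2 = 4
Bit 7: 1 × 2^7 = 128
Bit 8: 1 × 2^8 = 256
Bit 10: 1 × 2^10 = 1024
Bit 12: 1 × 2^12 = 4096
Bit 13: 1 × 2^13 = 8192
Sum = 1 + 2 + 4 + 128 + 256 + 1024 + 4096 + 8192
= 13703


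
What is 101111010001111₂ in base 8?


Group into 3-bit groups: 101111010001111
  101 = 5
  111 = 7
  010 = 2
  001 = 1
  111 = 7
= 0o57217


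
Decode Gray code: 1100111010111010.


Gray code: 1100111010111010
MSB stays the same: 1
Each subsequent bit = prev_binary XOR current_gray:
  B[1] = 1 XOR 1 = 0
  B[2] = 0 XOR 0 = 0
  B[3] = 0 XOR 0 = 0
  B[4] = 0 XOR 1 = 1
  B[5] = 1 XOR 1 = 0
  B[6] = 0 XOR 1 = 1
  B[7] = 1 XOR 0 = 1
  B[8] = 1 XOR 1 = 0
  B[9] = 0 XOR 0 = 0
  B[10] = 0 XOR 1 = 1
  B[11] = 1 XOR 1 = 0
  B[12] = 0 XOR 1 = 1
  B[13] = 1 XOR 0 = 1
  B[14] = 1 XOR 1 = 0
  B[15] = 0 XOR 0 = 0
= 1000101100101100 (35628 decimal)


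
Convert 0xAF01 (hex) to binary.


Each hex digit → 4 binary bits:
  A = 1010
  F = 1111
  0 = 0000
  1 = 0001
Concatenate: 1010 1111 0000 0001
= 1010111100000001


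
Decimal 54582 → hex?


Divide by 16 repeatedly:
54582 ÷ 16 = 3411 remainder 6 (6)
3411 ÷ 16 = 213 remainder 3 (3)
213 ÷ 16 = 13 remainder 5 (5)
13 ÷ 16 = 0 remainder 13 (D)
Reading remainders bottom-up:
= 0xD536


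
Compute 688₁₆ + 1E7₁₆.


Align and add column by column (LSB to MSB, each column mod 16 with carry):
  0688
+ 01E7
  ----
  col 0: 8(8) + 7(7) + 0 (carry in) = 15 → F(15), carry out 0
  col 1: 8(8) + E(14) + 0 (carry in) = 22 → 6(6), carry out 1
  col 2: 6(6) + 1(1) + 1 (carry in) = 8 → 8(8), carry out 0
  col 3: 0(0) + 0(0) + 0 (carry in) = 0 → 0(0), carry out 0
Reading digits MSB→LSB: 086F
Strip leading zeros: 86F
= 0x86F


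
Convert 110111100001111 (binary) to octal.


Group into 3-bit groups: 110111100001111
  110 = 6
  111 = 7
  100 = 4
  001 = 1
  111 = 7
= 0o67417


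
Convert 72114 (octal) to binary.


Each octal digit → 3 binary bits:
  7 = 111
  2 = 010
  1 = 001
  1 = 001
  4 = 100
Concatenate: 111 010 001 001 100
= 111010001001100


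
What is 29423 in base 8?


Divide by 8 repeatedly:
29423 ÷ 8 = 3677 remainder 7
3677 ÷ 8 = 459 remainder 5
459 ÷ 8 = 57 remainder 3
57 ÷ 8 = 7 remainder 1
7 ÷ 8 = 0 remainder 7
Reading remainders bottom-up:
= 0o71357
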